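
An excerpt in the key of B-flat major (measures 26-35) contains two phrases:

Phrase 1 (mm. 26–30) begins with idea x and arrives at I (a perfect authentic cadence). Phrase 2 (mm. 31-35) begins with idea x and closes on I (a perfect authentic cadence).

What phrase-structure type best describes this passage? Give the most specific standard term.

Both phrases have the same opening (x) and the same cadence (perfect authentic cadence): the second is a restatement, not a consequent, so this is a repeated phrase rather than a period.

repeated phrase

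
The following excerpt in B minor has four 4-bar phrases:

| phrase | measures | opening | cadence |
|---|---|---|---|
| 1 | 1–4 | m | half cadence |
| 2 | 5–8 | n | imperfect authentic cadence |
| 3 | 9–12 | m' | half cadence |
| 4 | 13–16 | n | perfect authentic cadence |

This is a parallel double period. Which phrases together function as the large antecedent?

phrases 1 and 2

In a double period the first pair of phrases (ending imperfect authentic cadence) is the large antecedent and the second pair (ending perfect authentic cadence) is the large consequent; the antecedent is phrases 1 and 2.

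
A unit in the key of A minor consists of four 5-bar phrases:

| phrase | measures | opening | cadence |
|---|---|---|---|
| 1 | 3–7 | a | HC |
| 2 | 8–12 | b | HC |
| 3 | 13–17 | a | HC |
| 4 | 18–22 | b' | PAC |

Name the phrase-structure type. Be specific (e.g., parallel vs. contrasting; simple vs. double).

Four phrases in two halves: the first half (mm. 3–12) ends with a half cadence, the second (mm. 13–22) with a perfect authentic cadence — a large antecedent–consequent pair, i.e. a double period.
Phrase 3 begins with the same material as phrase 1, making it parallel.

parallel double period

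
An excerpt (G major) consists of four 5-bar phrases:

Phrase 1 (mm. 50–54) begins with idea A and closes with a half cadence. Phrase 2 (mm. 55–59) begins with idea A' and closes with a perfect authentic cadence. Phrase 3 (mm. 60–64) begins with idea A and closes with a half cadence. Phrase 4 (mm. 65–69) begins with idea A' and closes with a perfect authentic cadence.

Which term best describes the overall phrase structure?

repeated period

The cadence pattern HC–PAC–HC–PAC is weak–strong twice, and phrases 3–4 restate phrases 1–2: a period heard twice, not a double period (which would end weakly at phrase 2).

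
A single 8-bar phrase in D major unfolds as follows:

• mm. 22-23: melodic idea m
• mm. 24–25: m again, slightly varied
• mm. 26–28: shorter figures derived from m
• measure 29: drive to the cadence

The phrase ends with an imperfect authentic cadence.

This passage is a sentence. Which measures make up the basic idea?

The presentation of a sentence is the basic idea (bars 22-23) plus its repetition (mm. 24–25); the basic idea is therefore mm. 22–23.

measures 22–23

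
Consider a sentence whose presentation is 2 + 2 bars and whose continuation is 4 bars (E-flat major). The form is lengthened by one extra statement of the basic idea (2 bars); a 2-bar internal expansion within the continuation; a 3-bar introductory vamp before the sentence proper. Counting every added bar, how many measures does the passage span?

15 measures

Basic sentence: 2 + 2 + 4 = 8 bars.
8 (basic form) + 2 (extra statement) + 2 (internal expansion) + 3 (introduction) = 15.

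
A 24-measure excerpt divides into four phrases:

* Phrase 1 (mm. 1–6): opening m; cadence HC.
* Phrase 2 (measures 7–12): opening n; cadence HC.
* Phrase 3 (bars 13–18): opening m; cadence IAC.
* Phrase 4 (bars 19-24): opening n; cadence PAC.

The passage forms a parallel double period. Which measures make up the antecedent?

measures 1–12

In a double period the four phrases pair into a large antecedent (phrases 1–2, ending half cadence) and a large consequent (phrases 3–4, ending perfect authentic cadence). The antecedent spans mm. 1–12.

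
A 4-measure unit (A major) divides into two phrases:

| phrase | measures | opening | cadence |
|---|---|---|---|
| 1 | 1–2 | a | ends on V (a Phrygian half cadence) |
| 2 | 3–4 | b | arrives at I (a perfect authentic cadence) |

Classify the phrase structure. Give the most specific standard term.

contrasting period

Phrase 1 ends with a Phrygian half cadence (weaker) and phrase 2 with a perfect authentic cadence (stronger): antecedent + consequent = a period.
The two phrases open with different material (a / b), so the period is contrasting.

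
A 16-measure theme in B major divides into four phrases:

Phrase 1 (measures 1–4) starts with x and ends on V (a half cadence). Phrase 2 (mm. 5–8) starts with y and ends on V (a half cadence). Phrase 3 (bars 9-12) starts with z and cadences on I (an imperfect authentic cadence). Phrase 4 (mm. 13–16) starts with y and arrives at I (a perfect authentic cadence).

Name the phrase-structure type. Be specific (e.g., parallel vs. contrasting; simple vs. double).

Four phrases in two halves: the first half (measures 1-8) ends with a half cadence, the second (bars 9-16) with a perfect authentic cadence — a large antecedent–consequent pair, i.e. a double period.
Phrase 3 begins with different material from phrase 1, making it contrasting.

contrasting double period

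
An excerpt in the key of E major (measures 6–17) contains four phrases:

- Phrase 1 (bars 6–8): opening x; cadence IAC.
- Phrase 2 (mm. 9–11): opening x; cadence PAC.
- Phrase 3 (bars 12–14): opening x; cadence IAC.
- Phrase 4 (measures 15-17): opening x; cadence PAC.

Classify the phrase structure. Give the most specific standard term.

The cadence pattern IAC–PAC–IAC–PAC is weak–strong twice, and phrases 3–4 restate phrases 1–2: a period heard twice, not a double period (which would end weakly at phrase 2).

repeated period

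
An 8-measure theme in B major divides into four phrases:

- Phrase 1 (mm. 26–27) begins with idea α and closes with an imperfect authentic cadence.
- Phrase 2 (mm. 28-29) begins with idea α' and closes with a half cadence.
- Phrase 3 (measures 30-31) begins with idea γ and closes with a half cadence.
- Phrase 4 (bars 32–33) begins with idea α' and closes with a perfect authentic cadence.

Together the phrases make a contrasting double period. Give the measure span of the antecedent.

In a double period the first pair of phrases (ending half cadence) is the large antecedent and the second pair (ending perfect authentic cadence) is the large consequent; the antecedent is measures 26–29.

measures 26–29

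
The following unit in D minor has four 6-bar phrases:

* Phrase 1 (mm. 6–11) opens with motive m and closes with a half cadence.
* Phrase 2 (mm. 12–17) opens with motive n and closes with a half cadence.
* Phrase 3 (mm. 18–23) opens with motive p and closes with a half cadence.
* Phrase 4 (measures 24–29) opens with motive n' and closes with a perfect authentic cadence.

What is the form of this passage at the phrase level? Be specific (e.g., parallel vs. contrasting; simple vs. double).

contrasting double period

Four phrases in two halves: the first half (mm. 6-17) ends with a half cadence, the second (bars 18–29) with a perfect authentic cadence — a large antecedent–consequent pair, i.e. a double period.
Phrase 3 begins with different material from phrase 1, making it contrasting.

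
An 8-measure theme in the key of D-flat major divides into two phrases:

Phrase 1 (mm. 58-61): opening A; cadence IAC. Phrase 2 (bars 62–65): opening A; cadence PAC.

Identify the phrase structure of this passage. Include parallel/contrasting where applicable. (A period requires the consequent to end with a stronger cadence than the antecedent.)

parallel period

Phrase 1 ends with an imperfect authentic cadence (weaker) and phrase 2 with a perfect authentic cadence (stronger): antecedent + consequent = a period.
The two phrases open with the same material (A / A), so the period is parallel.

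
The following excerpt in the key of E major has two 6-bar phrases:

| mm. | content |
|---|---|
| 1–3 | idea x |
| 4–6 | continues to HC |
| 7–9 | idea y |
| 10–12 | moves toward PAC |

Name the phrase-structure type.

Phrase 1 ends with a half cadence (weaker) and phrase 2 with a perfect authentic cadence (stronger): antecedent + consequent = a period.
The two phrases open with different material (x / y), so the period is contrasting.

contrasting period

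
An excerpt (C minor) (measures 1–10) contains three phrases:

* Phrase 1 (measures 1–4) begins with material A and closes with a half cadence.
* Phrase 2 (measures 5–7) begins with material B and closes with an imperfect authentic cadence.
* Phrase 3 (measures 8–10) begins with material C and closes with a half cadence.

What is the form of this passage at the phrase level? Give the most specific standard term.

The final phrase closes with a half cadence, which is not stronger than the preceding imperfect authentic cadence; the 3 phrases lack an overall antecedent–consequent design and so form a phrase group.

phrase group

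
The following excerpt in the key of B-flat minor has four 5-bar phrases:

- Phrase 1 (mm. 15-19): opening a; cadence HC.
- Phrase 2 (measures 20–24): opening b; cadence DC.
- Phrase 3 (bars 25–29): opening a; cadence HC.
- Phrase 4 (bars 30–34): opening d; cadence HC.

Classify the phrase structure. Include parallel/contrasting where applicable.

Phrase 4 ends with a half cadence, no stronger than phrase 2's deceptive cadence, so the four phrases do not form a double period; nor do phrases 3–4 duplicate 1–2, so it is not a repeated period. With no phrase reaching a conclusive cadence, the passage is a phrase group.

phrase group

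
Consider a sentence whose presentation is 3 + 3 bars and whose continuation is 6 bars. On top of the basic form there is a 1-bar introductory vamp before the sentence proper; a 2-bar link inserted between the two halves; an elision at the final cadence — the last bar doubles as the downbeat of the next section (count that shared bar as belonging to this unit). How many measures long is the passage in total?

15 measures

Basic sentence: 3 + 3 + 6 = 12 bars.
12 (basic form) + 1 (introduction) + 2 (link) = 15.
The elision shares a bar with the next section but does not change this unit's count.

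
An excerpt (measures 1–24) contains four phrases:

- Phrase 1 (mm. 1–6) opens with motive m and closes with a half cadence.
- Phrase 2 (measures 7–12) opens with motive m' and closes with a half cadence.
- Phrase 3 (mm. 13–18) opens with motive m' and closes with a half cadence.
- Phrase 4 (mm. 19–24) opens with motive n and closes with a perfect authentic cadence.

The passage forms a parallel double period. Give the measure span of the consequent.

measures 13–24

In a double period the first pair of phrases (ending half cadence) is the large antecedent and the second pair (ending perfect authentic cadence) is the large consequent; the consequent is measures 13–24.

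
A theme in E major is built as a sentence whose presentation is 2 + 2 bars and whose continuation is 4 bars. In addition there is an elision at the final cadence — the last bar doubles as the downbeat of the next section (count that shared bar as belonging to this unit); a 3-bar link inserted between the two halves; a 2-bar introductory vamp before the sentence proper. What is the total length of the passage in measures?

Basic sentence: 2 + 2 + 4 = 8 bars.
8 (basic form) + 3 (link) + 2 (introduction) = 13.
The elision shares a bar with the next section but does not change this unit's count.

13 measures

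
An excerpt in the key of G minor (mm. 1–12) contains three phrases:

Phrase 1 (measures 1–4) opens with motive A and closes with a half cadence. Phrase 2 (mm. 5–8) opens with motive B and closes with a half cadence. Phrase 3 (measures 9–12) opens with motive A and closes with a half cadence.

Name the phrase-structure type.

phrase group

The final phrase closes with a half cadence, which is not stronger than the preceding half cadence; the 3 phrases lack an overall antecedent–consequent design and so form a phrase group.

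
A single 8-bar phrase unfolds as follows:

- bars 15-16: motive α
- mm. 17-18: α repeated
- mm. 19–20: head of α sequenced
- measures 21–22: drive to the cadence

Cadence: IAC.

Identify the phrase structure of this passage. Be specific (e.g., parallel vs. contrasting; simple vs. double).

Basic idea (mm. 15-16) + its repetition (bars 17-18) form the presentation; fragmentation and cadence (measures 19-22) form the continuation — the 8-bar whole is a sentence.

sentence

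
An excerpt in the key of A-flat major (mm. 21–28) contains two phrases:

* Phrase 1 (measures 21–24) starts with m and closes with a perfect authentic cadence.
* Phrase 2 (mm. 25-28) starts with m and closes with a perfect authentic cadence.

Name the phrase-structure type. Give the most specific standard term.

repeated phrase

Both phrases have the same opening (m) and the same cadence (perfect authentic cadence): the second is a restatement, not a consequent, so this is a repeated phrase rather than a period.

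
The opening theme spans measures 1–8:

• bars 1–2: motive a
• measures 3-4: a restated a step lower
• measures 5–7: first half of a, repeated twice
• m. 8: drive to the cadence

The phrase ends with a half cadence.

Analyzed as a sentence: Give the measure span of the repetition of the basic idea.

measures 3–4

The presentation of a sentence is the basic idea (mm. 1-2) plus its repetition (bars 3–4); the repetition of the basic idea is therefore mm. 3-4.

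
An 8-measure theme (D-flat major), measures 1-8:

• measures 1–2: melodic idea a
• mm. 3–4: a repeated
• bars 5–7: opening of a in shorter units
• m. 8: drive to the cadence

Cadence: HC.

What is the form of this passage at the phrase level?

Basic idea (measures 1–2) + its repetition (bars 3-4) form the presentation; fragmentation and cadence (bars 5–8) form the continuation — the 8-bar whole is a sentence.

sentence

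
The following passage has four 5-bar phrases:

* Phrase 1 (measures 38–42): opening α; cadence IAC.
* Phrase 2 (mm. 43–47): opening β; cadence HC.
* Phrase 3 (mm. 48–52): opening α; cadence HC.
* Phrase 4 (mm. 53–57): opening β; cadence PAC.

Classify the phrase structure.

Four phrases in two halves: the first half (mm. 38–47) ends with a half cadence, the second (mm. 48-57) with a perfect authentic cadence — a large antecedent–consequent pair, i.e. a double period.
Phrase 3 begins with the same material as phrase 1, making it parallel.

parallel double period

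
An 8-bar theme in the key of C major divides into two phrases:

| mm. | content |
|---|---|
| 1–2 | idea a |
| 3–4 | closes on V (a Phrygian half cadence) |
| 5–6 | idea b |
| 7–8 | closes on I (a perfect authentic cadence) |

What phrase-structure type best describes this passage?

contrasting period

Phrase 1 ends with a Phrygian half cadence (weaker) and phrase 2 with a perfect authentic cadence (stronger): antecedent + consequent = a period.
The two phrases open with different material (a / b), so the period is contrasting.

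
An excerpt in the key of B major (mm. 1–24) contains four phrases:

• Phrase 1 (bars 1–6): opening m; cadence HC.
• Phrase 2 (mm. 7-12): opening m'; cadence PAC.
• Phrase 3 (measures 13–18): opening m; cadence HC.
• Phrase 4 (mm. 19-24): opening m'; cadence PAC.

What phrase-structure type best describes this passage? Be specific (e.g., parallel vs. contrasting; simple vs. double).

The cadence pattern HC–PAC–HC–PAC is weak–strong twice, and phrases 3–4 restate phrases 1–2: a period heard twice, not a double period (which would end weakly at phrase 2).

repeated period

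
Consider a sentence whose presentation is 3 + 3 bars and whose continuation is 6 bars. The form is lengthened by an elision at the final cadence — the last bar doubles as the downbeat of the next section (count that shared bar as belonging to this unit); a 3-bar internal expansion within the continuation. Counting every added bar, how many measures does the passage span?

15 measures

Basic sentence: 3 + 3 + 6 = 12 bars.
12 (basic form) + 3 (internal expansion) = 15.
The elision shares a bar with the next section but does not change this unit's count.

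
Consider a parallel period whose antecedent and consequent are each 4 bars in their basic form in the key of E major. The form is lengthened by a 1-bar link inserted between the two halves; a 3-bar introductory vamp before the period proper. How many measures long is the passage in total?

12 measures

Basic parallel period: 4 + 4 = 8 bars.
8 (basic form) + 1 (link) + 3 (introduction) = 12.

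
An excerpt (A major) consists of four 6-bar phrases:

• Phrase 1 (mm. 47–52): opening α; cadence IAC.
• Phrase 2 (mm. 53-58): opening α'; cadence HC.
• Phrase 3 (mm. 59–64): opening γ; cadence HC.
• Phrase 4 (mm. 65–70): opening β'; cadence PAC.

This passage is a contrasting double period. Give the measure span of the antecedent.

In a double period the four phrases pair into a large antecedent (phrases 1–2, ending half cadence) and a large consequent (phrases 3–4, ending perfect authentic cadence). The antecedent spans mm. 47–58.

measures 47–58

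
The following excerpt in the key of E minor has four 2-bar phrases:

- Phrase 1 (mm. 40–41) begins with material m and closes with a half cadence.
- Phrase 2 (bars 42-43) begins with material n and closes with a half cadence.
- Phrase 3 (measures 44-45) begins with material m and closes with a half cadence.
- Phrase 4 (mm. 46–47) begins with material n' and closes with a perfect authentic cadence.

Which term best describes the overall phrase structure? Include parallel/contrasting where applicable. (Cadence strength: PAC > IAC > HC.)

Four phrases in two halves: the first half (bars 40–43) ends with a half cadence, the second (mm. 44-47) with a perfect authentic cadence — a large antecedent–consequent pair, i.e. a double period.
Phrase 3 begins with the same material as phrase 1, making it parallel.

parallel double period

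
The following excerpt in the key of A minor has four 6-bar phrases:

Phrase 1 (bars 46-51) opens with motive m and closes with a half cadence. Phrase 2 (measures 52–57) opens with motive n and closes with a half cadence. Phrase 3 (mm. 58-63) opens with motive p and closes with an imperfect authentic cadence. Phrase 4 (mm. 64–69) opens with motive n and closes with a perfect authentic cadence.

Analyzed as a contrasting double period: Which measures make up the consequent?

In a double period the four phrases pair into a large antecedent (phrases 1–2, ending half cadence) and a large consequent (phrases 3–4, ending perfect authentic cadence). The consequent spans bars 58–69.

measures 58–69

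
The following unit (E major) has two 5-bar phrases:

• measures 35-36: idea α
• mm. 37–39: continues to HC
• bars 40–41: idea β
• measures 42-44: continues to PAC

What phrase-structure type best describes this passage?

Phrase 1 ends with a half cadence (weaker) and phrase 2 with a perfect authentic cadence (stronger): antecedent + consequent = a period.
The two phrases open with different material (α / β), so the period is contrasting.

contrasting period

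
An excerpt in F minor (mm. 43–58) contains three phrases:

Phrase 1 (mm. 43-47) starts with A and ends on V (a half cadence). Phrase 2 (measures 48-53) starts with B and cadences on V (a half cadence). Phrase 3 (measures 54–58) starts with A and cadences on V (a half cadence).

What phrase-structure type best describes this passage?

phrase group

The final phrase closes with a half cadence, which is not stronger than the preceding half cadence; the 3 phrases lack an overall antecedent–consequent design and so form a phrase group.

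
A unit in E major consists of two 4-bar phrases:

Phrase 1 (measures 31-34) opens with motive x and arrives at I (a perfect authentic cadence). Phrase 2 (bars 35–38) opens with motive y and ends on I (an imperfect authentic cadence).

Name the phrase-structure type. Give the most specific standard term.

phrase group

The second phrase closes with an imperfect authentic cadence, which is not stronger than the first phrase's perfect authentic cadence; without a weak→strong cadential pair there is no antecedent–consequent relationship, so this is a phrase group rather than a period.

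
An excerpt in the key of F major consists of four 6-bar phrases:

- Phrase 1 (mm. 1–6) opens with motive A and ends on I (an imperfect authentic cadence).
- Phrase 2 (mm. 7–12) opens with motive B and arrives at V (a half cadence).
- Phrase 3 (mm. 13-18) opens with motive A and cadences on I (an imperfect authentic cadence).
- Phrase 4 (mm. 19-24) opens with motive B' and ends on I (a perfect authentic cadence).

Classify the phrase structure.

Four phrases in two halves: the first half (mm. 1-12) ends with a half cadence, the second (bars 13-24) with a perfect authentic cadence — a large antecedent–consequent pair, i.e. a double period.
Phrase 3 begins with the same material as phrase 1, making it parallel.

parallel double period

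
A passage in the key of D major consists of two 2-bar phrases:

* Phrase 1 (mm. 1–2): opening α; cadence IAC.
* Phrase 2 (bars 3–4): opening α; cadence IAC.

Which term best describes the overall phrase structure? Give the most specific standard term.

Both phrases have the same opening (α) and the same cadence (imperfect authentic cadence): the second is a restatement, not a consequent, so this is a repeated phrase rather than a period.

repeated phrase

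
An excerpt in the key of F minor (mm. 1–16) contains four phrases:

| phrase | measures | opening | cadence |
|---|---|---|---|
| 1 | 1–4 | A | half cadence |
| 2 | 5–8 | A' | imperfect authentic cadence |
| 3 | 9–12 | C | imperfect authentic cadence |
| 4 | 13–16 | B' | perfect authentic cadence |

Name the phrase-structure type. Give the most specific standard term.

Four phrases in two halves: the first half (measures 1-8) ends with an imperfect authentic cadence, the second (bars 9–16) with a perfect authentic cadence — a large antecedent–consequent pair, i.e. a double period.
Phrase 3 begins with different material from phrase 1, making it contrasting.

contrasting double period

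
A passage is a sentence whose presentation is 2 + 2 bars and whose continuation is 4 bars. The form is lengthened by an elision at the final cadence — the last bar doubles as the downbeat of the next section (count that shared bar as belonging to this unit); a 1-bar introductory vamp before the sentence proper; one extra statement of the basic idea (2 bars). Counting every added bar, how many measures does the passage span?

Basic sentence: 2 + 2 + 4 = 8 bars.
8 (basic form) + 1 (introduction) + 2 (extra statement) = 11.
The elision shares a bar with the next section but does not change this unit's count.

11 measures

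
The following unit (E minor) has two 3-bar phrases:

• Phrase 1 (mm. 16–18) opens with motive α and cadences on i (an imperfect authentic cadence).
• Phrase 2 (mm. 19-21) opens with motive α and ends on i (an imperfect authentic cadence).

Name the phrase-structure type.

repeated phrase

Both phrases have the same opening (α) and the same cadence (imperfect authentic cadence): the second is a restatement, not a consequent, so this is a repeated phrase rather than a period.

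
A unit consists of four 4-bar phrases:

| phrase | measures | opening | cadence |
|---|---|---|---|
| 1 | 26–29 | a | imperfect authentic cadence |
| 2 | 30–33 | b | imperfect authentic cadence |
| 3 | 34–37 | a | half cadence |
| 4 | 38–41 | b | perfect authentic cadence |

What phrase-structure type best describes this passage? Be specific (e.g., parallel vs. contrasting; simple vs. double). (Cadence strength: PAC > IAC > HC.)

Four phrases in two halves: the first half (mm. 26–33) ends with an imperfect authentic cadence, the second (measures 34–41) with a perfect authentic cadence — a large antecedent–consequent pair, i.e. a double period.
Phrase 3 begins with the same material as phrase 1, making it parallel.

parallel double period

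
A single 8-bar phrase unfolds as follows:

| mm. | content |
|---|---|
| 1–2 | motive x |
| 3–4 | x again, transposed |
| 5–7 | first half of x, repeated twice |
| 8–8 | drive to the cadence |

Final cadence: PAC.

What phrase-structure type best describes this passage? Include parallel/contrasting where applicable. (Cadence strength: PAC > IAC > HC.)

Basic idea (bars 1–2) + its repetition (measures 3–4) form the presentation; fragmentation and cadence (mm. 5–8) form the continuation — the 8-bar whole is a sentence.

sentence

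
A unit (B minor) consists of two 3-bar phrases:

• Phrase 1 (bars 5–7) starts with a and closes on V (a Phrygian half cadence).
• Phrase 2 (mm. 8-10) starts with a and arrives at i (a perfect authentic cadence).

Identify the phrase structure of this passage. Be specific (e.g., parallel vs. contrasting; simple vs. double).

parallel period

Phrase 1 ends with a Phrygian half cadence (weaker) and phrase 2 with a perfect authentic cadence (stronger): antecedent + consequent = a period.
The two phrases open with the same material (a / a), so the period is parallel.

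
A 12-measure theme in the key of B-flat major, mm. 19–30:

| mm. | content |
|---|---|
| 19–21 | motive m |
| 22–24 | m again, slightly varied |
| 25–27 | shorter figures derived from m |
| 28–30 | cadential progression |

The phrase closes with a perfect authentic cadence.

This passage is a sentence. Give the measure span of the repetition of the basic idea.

measures 22–24

The presentation of a sentence is the basic idea (mm. 19-21) plus its repetition (mm. 22–24); the repetition of the basic idea is therefore mm. 22-24.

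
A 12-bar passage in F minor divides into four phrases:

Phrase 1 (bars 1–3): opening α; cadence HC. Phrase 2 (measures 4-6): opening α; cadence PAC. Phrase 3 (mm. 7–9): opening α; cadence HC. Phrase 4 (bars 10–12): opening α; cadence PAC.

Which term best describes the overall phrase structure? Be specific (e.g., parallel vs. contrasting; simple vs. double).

repeated period

The cadence pattern HC–PAC–HC–PAC is weak–strong twice, and phrases 3–4 restate phrases 1–2: a period heard twice, not a double period (which would end weakly at phrase 2).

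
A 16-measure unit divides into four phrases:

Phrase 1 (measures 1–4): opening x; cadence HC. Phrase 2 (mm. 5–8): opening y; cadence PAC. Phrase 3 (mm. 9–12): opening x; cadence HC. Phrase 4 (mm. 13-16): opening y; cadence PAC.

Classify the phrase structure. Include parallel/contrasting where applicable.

The cadence pattern HC–PAC–HC–PAC is weak–strong twice, and phrases 3–4 restate phrases 1–2: a period heard twice, not a double period (which would end weakly at phrase 2).

repeated period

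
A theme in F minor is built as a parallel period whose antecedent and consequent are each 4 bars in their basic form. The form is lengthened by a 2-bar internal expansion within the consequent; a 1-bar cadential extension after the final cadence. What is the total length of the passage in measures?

11 measures

Basic parallel period: 4 + 4 = 8 bars.
8 (basic form) + 2 (internal expansion) + 1 (cadential extension) = 11.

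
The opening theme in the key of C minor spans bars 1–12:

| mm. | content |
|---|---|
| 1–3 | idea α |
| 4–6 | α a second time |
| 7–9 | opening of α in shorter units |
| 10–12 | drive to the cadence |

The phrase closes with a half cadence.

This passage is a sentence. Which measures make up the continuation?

measures 7–12

After the presentation (bars 1–6), the continuation covers the fragmentation through the cadence: mm. 7–12.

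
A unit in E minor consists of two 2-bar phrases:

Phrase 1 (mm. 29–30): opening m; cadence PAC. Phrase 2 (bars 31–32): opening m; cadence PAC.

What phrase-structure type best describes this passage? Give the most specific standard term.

Both phrases have the same opening (m) and the same cadence (perfect authentic cadence): the second is a restatement, not a consequent, so this is a repeated phrase rather than a period.

repeated phrase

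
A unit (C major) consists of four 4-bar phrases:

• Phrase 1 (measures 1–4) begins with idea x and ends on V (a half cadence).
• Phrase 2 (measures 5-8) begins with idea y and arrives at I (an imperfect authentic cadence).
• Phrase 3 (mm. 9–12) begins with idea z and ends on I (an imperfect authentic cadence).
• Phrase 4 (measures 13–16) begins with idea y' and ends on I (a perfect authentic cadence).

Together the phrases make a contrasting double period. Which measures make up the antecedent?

In a double period the first pair of phrases (ending imperfect authentic cadence) is the large antecedent and the second pair (ending perfect authentic cadence) is the large consequent; the antecedent is measures 1–8.

measures 1–8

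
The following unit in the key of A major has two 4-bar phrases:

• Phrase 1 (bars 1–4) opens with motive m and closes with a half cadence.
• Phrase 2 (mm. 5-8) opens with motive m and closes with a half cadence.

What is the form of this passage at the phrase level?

repeated phrase

Both phrases have the same opening (m) and the same cadence (half cadence): the second is a restatement, not a consequent, so this is a repeated phrase rather than a period.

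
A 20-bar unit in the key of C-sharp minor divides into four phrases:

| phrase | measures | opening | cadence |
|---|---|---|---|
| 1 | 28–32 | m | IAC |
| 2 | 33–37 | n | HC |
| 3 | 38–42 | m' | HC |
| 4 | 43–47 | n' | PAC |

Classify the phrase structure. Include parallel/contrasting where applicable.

Four phrases in two halves: the first half (measures 28–37) ends with a half cadence, the second (mm. 38–47) with a perfect authentic cadence — a large antecedent–consequent pair, i.e. a double period.
Phrase 3 begins with the same material as phrase 1, making it parallel.

parallel double period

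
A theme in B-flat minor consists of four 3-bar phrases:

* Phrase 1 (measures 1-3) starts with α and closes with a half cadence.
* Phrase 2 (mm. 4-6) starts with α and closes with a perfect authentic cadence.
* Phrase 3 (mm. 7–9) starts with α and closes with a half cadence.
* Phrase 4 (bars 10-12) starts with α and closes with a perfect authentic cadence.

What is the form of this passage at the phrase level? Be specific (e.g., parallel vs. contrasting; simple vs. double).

repeated period

The cadence pattern HC–PAC–HC–PAC is weak–strong twice, and phrases 3–4 restate phrases 1–2: a period heard twice, not a double period (which would end weakly at phrase 2).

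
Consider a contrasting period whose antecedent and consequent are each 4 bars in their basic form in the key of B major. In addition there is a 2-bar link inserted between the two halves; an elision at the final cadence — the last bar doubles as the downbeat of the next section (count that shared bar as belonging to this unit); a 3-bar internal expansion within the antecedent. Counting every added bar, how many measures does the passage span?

13 measures

Basic contrasting period: 4 + 4 = 8 bars.
8 (basic form) + 2 (link) + 3 (internal expansion) = 13.
The elision shares a bar with the next section but does not change this unit's count.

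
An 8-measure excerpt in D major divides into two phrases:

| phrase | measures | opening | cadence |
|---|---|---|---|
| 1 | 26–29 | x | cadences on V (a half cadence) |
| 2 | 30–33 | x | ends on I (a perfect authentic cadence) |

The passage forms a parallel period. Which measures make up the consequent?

The antecedent is the phrase ending with the weaker cadence (half cadence, phrase 1) and the consequent the one ending more conclusively (perfect authentic cadence, phrase 2); the consequent is bars 30–33.

measures 30–33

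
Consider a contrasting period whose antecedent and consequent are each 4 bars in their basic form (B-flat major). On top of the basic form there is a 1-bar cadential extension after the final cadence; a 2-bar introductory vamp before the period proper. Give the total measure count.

11 measures

Basic contrasting period: 4 + 4 = 8 bars.
8 (basic form) + 1 (cadential extension) + 2 (introduction) = 11.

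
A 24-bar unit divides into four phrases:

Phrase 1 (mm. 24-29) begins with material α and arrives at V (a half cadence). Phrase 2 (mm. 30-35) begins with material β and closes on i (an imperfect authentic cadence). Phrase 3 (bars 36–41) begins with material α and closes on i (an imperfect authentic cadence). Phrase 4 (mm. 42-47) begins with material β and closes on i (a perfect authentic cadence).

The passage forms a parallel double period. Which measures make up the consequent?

measures 36–47

In a double period the first pair of phrases (ending imperfect authentic cadence) is the large antecedent and the second pair (ending perfect authentic cadence) is the large consequent; the consequent is measures 36–47.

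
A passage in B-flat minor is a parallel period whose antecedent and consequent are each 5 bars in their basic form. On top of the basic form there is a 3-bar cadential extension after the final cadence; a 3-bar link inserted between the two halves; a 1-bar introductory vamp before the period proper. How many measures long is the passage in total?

17 measures

Basic parallel period: 5 + 5 = 10 bars.
10 (basic form) + 3 (cadential extension) + 3 (link) + 1 (introduction) = 17.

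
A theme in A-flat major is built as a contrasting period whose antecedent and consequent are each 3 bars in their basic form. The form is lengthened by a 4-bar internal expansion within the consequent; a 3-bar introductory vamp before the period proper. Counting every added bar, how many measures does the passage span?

Basic contrasting period: 3 + 3 = 6 bars.
6 (basic form) + 4 (internal expansion) + 3 (introduction) = 13.

13 measures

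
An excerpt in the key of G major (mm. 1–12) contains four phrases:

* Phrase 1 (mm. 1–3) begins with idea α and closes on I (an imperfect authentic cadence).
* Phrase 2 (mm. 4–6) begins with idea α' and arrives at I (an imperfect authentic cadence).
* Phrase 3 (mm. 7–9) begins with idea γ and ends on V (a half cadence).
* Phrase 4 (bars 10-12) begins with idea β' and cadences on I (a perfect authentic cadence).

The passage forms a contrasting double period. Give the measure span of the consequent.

measures 7–12

In a double period the four phrases pair into a large antecedent (phrases 1–2, ending imperfect authentic cadence) and a large consequent (phrases 3–4, ending perfect authentic cadence). The consequent spans mm. 7-12.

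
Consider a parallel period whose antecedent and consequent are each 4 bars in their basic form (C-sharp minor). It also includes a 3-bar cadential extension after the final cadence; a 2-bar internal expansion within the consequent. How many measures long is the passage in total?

13 measures

Basic parallel period: 4 + 4 = 8 bars.
8 (basic form) + 3 (cadential extension) + 2 (internal expansion) = 13.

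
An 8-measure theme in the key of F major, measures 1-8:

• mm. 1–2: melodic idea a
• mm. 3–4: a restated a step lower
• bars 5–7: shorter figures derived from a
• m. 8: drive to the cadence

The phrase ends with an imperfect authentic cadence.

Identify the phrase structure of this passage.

Basic idea (bars 1-2) + its repetition (mm. 3–4) form the presentation; fragmentation and cadence (mm. 5–8) form the continuation — the 8-bar whole is a sentence.

sentence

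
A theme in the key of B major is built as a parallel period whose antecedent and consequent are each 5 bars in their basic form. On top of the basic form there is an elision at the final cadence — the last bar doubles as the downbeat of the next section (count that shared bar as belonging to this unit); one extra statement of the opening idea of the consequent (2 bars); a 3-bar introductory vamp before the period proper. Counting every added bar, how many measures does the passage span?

Basic parallel period: 5 + 5 = 10 bars.
10 (basic form) + 2 (extra statement) + 3 (introduction) = 15.
The elision shares a bar with the next section but does not change this unit's count.

15 measures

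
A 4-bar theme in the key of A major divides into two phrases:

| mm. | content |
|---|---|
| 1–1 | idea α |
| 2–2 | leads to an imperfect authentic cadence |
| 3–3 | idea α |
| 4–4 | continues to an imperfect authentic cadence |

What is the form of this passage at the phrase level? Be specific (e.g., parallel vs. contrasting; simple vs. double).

repeated phrase

Both phrases have the same opening (α) and the same cadence (imperfect authentic cadence): the second is a restatement, not a consequent, so this is a repeated phrase rather than a period.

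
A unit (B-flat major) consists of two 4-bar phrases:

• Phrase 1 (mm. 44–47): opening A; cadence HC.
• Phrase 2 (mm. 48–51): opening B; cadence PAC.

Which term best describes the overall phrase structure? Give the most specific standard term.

contrasting period

Phrase 1 ends with a half cadence (weaker) and phrase 2 with a perfect authentic cadence (stronger): antecedent + consequent = a period.
The two phrases open with different material (A / B), so the period is contrasting.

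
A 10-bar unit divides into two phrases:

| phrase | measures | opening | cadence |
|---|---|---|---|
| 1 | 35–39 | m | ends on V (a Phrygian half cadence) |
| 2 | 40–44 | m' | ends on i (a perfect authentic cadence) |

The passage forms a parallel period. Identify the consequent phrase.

phrase 2

The phrase ending with the weaker cadence (Phrygian half cadence) is the antecedent; the one ending more conclusively (perfect authentic cadence) is the consequent. The consequent is phrase 2.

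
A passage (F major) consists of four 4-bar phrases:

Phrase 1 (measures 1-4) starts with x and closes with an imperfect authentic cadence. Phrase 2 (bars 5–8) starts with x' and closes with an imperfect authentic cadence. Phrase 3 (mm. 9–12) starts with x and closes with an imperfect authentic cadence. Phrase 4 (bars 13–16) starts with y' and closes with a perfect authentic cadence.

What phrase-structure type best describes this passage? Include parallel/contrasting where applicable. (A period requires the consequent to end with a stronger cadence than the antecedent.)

parallel double period

Four phrases in two halves: the first half (mm. 1–8) ends with an imperfect authentic cadence, the second (bars 9–16) with a perfect authentic cadence — a large antecedent–consequent pair, i.e. a double period.
Phrase 3 begins with the same material as phrase 1, making it parallel.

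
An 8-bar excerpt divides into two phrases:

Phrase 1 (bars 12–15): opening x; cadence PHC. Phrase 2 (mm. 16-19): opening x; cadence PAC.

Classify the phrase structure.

Phrase 1 ends with a Phrygian half cadence (weaker) and phrase 2 with a perfect authentic cadence (stronger): antecedent + consequent = a period.
The two phrases open with the same material (x / x), so the period is parallel.

parallel period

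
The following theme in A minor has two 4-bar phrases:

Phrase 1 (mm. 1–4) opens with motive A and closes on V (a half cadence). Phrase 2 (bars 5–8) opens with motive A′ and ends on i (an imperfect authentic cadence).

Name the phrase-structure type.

parallel period

Phrase 1 ends with a half cadence (weaker) and phrase 2 with an imperfect authentic cadence (stronger): antecedent + consequent = a period.
The two phrases open with the same material (A / A′), so the period is parallel.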